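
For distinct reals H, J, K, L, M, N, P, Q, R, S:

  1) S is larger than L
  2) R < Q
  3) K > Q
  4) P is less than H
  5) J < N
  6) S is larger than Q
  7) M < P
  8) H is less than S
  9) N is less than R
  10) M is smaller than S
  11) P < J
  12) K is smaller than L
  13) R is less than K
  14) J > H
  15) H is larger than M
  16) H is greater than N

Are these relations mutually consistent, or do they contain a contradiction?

Chaining the given relations yields H < J < N, so H < N. But one relation states N < H. These cannot both hold.

inconsistent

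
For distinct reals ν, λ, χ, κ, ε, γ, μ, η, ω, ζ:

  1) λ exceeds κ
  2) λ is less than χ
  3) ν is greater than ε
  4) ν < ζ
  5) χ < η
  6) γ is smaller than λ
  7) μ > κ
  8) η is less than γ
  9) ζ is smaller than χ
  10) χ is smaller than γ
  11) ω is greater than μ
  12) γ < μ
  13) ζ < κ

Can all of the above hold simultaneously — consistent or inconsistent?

We have γ < λ stated directly, yet also λ < χ < η < γ by chaining the others — so λ < γ. Contradiction.

inconsistent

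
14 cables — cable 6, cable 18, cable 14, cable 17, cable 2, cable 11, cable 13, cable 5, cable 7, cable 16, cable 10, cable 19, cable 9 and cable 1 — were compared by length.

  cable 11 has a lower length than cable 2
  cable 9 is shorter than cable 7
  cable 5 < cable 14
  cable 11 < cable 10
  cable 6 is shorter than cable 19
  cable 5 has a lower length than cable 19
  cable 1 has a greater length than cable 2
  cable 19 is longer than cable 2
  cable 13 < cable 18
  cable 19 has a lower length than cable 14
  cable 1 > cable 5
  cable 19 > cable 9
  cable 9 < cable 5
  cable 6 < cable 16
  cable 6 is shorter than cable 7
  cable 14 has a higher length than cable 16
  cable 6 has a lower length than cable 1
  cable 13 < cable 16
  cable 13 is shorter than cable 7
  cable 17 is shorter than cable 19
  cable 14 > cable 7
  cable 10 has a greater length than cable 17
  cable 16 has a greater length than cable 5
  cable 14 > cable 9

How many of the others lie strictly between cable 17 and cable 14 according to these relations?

1

The relations place cable 17 below cable 14. An element lies strictly between them when it is forced above cable 17 and also forced below cable 14.
Above cable 17: {cable 10, cable 19}. Below cable 14: {cable 9, cable 11, cable 2, cable 6, cable 5, cable 13, cable 7, cable 16, cable 19}.
Intersection: {cable 19} — 1.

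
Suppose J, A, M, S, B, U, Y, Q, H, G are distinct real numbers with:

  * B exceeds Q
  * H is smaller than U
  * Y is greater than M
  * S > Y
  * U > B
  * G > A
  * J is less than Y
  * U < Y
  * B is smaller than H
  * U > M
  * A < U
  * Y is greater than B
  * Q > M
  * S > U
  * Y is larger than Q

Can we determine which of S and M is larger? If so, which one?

The relevant relations are M < Q; Q < B; B < H; H < U; U < Y; Y < S.
Chaining these gives M < Q < B < H < U < Y < S.
So S is larger.

S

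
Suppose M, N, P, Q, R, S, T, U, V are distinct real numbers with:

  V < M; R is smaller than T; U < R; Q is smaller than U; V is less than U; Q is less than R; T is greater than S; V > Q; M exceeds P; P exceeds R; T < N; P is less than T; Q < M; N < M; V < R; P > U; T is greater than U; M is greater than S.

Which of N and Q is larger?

N

Q < V and V < U give Q < U.
With U < R: Q < V < U < R.
With R < P: Q < V < U < R < P.
With P < T: Q < V < U < R < P < T.
With T < N: Q < V < U < R < P < T < N.
So Q < N; N is the larger of the two.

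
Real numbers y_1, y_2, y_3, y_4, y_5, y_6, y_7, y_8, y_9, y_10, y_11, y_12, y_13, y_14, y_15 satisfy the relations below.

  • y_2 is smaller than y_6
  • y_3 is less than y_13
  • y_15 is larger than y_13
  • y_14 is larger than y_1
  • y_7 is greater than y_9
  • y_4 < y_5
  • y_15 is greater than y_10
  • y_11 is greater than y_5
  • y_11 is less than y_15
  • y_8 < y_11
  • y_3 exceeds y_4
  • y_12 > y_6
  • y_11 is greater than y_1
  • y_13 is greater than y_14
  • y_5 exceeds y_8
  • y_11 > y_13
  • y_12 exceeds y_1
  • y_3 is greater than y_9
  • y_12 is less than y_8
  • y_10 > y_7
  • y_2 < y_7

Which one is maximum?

y_9 is not greatest since y_9 < y_3; y_1 is not greatest since y_1 < y_12; y_4 is not greatest since y_4 < y_5; y_2 is not greatest since y_2 < y_6; y_6 is not greatest since y_6 < y_12; y_12 is not greatest since y_12 < y_8; y_3 is not greatest since y_3 < y_13; y_14 is not greatest since y_14 < y_13; y_13 is not greatest since y_13 < y_11; y_8 is not greatest since y_8 < y_11; y_5 is not greatest since y_5 < y_11; y_11 is not greatest since y_11 < y_15; y_7 is not greatest since y_7 < y_10; y_10 is not greatest since y_10 < y_15.
Only y_15 has nothing above it, so y_15 is the maximum.

y_15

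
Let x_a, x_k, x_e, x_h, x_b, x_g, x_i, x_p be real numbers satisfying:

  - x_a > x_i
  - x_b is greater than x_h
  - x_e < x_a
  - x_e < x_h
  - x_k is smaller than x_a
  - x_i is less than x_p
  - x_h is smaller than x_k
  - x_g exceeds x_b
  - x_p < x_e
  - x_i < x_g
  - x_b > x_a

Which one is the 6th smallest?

x_a

Chaining the given pairs: x_i < x_p < x_e < x_h < x_k < x_a < x_b < x_g.
Counting 6 from the smallest end gives x_a.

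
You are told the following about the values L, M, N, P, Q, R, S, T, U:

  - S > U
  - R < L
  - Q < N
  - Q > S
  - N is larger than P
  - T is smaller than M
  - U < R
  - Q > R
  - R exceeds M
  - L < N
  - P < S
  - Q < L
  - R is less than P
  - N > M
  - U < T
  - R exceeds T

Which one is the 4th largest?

S

The consecutive relations fix a unique order: U < T < M < R < P < S < Q < L < N.
The 4th largest is S.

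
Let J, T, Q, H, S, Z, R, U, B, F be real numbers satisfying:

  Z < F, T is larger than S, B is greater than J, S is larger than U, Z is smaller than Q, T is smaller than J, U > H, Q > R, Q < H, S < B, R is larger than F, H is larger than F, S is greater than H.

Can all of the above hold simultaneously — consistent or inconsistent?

Every relation is compatible with Z < F < R < Q < H < U < S < T < J < B; the set is consistent.

consistent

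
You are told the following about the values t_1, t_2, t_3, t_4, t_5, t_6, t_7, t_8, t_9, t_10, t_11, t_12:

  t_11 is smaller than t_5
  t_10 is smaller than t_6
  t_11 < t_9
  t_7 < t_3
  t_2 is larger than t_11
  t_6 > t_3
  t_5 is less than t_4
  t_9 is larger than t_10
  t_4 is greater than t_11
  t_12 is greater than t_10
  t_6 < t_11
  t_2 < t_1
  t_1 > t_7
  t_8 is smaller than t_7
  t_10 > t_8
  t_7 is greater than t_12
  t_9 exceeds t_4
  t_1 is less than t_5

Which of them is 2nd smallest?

t_10

The consecutive relations fix a unique order: t_8 < t_10 < t_12 < t_7 < t_3 < t_6 < t_11 < t_2 < t_1 < t_5 < t_4 < t_9.
Counting 2 from the smallest end gives t_10.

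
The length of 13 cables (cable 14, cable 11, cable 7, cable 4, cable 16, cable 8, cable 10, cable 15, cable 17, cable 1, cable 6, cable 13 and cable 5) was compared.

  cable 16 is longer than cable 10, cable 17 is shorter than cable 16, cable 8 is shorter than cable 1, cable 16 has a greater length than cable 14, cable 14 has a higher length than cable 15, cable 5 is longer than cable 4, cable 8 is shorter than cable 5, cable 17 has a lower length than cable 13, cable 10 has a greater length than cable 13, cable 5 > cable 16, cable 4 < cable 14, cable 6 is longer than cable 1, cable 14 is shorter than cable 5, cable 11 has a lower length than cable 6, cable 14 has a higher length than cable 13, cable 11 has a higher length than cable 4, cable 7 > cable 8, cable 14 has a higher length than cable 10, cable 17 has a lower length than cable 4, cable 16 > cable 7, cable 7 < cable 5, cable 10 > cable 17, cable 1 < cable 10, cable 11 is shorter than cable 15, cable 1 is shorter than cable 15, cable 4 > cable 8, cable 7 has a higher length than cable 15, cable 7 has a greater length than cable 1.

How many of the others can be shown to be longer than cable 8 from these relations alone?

The elements the relations force above cable 8 are cable 1, cable 4, cable 11, cable 10, cable 15, cable 14, cable 7, cable 16, cable 6, cable 5 — no chain reaches any other.
That is 10.

10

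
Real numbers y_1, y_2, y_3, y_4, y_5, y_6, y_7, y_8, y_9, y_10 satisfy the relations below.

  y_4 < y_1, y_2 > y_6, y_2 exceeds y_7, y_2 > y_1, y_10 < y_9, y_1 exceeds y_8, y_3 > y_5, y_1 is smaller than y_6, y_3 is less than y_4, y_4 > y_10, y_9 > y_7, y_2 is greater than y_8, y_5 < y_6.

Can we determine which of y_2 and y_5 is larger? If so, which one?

y_2

y_5 < y_3 < y_4 < y_1 < y_6 < y_2, by transitivity through y_3, y_4, y_1, y_6.
So y_2 is larger.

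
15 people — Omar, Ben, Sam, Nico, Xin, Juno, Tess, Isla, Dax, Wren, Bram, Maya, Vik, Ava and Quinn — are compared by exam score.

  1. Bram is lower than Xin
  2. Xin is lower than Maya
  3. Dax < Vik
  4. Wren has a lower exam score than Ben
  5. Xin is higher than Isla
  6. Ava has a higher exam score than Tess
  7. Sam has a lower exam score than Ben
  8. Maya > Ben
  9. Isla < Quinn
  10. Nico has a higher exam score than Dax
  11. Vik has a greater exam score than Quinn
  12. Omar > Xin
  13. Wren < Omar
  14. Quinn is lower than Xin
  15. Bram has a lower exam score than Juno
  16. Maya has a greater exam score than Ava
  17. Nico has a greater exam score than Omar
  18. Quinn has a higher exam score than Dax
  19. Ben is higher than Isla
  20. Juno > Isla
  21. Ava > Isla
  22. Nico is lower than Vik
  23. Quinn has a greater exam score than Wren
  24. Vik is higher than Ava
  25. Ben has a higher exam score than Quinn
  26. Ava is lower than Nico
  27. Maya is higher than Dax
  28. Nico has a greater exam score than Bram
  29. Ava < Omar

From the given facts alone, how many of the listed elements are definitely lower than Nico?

Directly below Nico: Bram, Dax, Ava, Omar.
One step further: Wren, Isla, Tess, Xin (8 so far).
One step further: Quinn (9 so far).
Nothing else is reachable below Nico; 9 in all.

9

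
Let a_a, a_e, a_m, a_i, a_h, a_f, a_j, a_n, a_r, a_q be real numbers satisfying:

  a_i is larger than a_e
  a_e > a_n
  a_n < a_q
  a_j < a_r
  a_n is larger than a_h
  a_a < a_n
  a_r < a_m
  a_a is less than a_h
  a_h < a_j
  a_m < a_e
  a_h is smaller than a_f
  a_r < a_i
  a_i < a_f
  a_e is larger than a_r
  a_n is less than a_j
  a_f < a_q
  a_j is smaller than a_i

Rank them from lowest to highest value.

Nothing is placed below a_a, so it is least; from there a_a < a_h; a_h < a_n; a_n < a_j; a_j < a_r; a_r < a_m; a_m < a_e; a_e < a_i; a_i < a_f; a_f < a_q, each given directly.

a_a < a_h < a_n < a_j < a_r < a_m < a_e < a_i < a_f < a_q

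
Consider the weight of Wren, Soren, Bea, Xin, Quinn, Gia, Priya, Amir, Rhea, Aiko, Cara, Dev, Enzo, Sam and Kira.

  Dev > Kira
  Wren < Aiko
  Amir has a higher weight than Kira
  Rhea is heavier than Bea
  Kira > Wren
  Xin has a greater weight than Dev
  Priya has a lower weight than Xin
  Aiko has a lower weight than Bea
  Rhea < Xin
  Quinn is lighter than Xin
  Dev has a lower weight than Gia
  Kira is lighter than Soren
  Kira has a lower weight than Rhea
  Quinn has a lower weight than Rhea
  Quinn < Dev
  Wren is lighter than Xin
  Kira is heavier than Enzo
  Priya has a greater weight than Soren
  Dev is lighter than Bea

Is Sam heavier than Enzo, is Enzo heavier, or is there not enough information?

Following every chain through Enzo: above Enzo we get Kira, Soren, Amir, Priya, Dev, Gia, Bea, Rhea, Xin.
Sam is not reached, and no chain runs the other way from Sam to Enzo.
So the given relations leave the order of Enzo and Sam undetermined.

undetermined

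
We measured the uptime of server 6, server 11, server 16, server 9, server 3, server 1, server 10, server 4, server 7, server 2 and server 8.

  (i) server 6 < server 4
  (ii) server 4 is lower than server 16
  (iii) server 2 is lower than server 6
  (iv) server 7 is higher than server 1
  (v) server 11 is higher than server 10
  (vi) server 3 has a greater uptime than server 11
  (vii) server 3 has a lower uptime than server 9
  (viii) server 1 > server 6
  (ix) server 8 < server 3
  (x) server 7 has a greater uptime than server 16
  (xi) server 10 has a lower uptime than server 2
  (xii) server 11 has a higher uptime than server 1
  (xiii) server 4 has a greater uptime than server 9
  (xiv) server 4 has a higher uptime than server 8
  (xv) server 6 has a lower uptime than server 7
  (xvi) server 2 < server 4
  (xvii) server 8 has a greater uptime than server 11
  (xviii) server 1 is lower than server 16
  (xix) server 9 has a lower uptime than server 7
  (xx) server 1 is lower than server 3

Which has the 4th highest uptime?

server 9

Chaining the given pairs: server 10 < server 2 < server 6 < server 1 < server 11 < server 8 < server 3 < server 9 < server 4 < server 16 < server 7.
Counting 4 from the largest end gives server 9.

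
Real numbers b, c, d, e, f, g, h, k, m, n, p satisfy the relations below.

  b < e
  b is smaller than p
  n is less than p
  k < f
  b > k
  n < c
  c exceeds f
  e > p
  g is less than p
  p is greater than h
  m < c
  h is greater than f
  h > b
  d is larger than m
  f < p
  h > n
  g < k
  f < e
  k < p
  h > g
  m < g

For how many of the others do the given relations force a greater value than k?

The elements the relations force above k are f, c, b, h, p, e — no chain reaches any other.
That is 6.

6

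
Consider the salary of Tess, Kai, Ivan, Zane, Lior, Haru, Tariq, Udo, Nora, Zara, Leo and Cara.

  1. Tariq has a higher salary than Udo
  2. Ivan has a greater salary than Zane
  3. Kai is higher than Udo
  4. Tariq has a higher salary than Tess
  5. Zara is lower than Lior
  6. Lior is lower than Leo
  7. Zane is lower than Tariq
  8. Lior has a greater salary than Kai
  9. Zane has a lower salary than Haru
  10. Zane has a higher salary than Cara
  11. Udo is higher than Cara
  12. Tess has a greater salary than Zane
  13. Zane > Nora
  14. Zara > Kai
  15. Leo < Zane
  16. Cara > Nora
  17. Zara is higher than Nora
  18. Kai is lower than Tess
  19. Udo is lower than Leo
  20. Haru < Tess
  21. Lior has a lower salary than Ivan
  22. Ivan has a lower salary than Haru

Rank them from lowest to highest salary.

Each adjacent pair is fixed by a given relation: Nora < Cara; Cara < Udo; Udo < Kai; Kai < Zara; Zara < Lior; Lior < Leo; Leo < Zane; Zane < Ivan; Ivan < Haru; Haru < Tess; Tess < Tariq. Chaining them end to end gives the full order.

Nora < Cara < Udo < Kai < Zara < Lior < Leo < Zane < Ivan < Haru < Tess < Tariq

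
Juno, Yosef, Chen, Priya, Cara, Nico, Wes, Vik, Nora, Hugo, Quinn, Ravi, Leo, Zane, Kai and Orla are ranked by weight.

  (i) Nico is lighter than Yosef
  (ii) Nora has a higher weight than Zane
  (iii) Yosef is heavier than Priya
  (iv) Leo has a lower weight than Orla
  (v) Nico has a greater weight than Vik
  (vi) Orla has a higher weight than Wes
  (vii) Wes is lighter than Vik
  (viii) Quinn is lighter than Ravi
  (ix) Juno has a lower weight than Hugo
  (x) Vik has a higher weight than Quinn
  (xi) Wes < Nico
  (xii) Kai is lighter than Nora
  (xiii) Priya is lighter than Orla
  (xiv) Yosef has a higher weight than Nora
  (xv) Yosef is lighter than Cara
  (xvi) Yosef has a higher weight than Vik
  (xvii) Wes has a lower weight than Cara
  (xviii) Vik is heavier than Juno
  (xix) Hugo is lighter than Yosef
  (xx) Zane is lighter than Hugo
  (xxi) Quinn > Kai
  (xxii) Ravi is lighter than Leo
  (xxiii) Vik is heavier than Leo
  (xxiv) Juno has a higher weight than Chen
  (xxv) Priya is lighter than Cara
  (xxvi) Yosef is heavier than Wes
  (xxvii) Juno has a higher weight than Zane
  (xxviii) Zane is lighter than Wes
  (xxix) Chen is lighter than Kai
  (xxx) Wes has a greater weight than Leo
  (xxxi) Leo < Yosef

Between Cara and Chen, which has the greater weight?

Chen < Kai and Kai < Quinn give Chen < Quinn.
Then Quinn < Ravi extends the chain to Ravi.
With Ravi < Leo: Chen < Kai < Quinn < Ravi < Leo.
Then Leo < Wes extends the chain to Wes.
Then Wes < Vik extends the chain to Vik.
Then Vik < Nico extends the chain to Nico.
With Nico < Yosef: Chen < Kai < Quinn < Ravi < Leo < Wes < Vik < Nico < Yosef.
Then Yosef < Cara extends the chain to Cara.
So Chen < Cara; Cara is the heavier of the two.

Cara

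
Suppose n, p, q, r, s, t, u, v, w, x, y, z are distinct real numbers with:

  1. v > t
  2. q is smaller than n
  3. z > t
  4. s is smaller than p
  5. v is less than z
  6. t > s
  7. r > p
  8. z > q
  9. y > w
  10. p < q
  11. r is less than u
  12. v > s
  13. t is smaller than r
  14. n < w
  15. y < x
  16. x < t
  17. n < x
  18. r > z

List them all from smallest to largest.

Nothing is placed below s, so it is least; from there s < p; p < q; q < n; n < w; w < y; y < x; x < t; t < v; v < z; z < r; r < u, each given directly.

s < p < q < n < w < y < x < t < v < z < r < u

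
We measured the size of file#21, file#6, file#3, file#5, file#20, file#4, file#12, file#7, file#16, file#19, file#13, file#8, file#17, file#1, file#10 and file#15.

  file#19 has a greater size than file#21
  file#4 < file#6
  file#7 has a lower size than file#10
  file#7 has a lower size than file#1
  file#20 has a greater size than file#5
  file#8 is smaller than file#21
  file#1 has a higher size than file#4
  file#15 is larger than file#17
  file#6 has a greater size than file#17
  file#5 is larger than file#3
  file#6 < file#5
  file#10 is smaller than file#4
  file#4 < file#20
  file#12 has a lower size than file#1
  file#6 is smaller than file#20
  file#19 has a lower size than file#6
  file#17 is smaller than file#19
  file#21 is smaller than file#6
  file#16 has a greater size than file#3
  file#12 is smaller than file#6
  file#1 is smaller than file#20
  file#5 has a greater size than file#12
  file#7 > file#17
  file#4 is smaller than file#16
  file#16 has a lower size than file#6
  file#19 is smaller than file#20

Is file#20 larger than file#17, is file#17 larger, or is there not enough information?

file#20

file#17 < file#7 and file#7 < file#10 give file#17 < file#10.
With file#10 < file#4: file#17 < file#7 < file#10 < file#4.
Then file#4 < file#16 extends the chain to file#16.
Then file#16 < file#6 extends the chain to file#6.
With file#6 < file#5: file#17 < file#7 < file#10 < file#4 < file#16 < file#6 < file#5.
Then file#5 < file#20 extends the chain to file#20.
So file#20 is larger.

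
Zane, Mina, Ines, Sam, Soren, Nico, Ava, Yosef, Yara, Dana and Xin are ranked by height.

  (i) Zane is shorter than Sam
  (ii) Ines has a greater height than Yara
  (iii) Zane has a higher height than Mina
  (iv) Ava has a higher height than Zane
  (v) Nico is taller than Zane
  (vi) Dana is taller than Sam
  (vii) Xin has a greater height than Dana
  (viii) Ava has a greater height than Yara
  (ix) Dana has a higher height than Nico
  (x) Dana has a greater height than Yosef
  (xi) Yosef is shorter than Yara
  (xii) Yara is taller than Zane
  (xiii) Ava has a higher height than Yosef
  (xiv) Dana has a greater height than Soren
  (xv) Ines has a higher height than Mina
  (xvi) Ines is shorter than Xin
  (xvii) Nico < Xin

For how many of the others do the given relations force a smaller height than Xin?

9

Directly below Xin: Nico, Dana, Ines.
One step further: Yosef, Soren, Mina, Zane, Sam, Yara (9 so far).
Nothing else is reachable below Xin; 9 in all.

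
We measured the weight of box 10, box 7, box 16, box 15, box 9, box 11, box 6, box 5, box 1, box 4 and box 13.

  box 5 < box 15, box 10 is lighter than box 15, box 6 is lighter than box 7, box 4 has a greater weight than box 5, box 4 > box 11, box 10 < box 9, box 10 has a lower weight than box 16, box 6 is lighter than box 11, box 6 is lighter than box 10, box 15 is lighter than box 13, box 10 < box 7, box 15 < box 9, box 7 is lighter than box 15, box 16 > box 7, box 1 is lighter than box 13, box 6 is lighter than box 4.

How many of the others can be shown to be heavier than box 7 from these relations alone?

4

From box 7 the given relations immediately reach box 16, box 15.
From those, box 9, box 13 — 4 in total.
Nothing else is reachable above box 7; 4 in all.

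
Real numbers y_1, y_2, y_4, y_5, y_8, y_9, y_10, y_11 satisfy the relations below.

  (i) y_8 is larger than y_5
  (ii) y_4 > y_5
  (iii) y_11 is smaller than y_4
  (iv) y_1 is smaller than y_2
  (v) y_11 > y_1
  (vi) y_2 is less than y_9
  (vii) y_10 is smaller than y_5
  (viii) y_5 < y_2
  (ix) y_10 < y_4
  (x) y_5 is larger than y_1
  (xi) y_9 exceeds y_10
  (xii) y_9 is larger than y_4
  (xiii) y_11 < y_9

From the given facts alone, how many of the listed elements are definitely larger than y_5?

From y_5 the given relations immediately reach y_8, y_4, y_2.
From those, y_9 — 4 in total.
No other element is forced above y_5 by the given relations, so the count is 4.

4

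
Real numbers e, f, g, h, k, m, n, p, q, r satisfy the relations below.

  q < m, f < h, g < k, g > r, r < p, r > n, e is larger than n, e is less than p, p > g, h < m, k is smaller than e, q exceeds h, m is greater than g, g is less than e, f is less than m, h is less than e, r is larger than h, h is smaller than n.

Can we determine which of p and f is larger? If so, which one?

f < h and h < n give f < n.
Then n < r extends the chain to r.
Then r < g extends the chain to g.
With g < k: f < h < n < r < g < k.
Then k < e extends the chain to e.
Then e < p extends the chain to p.
So p is larger.

p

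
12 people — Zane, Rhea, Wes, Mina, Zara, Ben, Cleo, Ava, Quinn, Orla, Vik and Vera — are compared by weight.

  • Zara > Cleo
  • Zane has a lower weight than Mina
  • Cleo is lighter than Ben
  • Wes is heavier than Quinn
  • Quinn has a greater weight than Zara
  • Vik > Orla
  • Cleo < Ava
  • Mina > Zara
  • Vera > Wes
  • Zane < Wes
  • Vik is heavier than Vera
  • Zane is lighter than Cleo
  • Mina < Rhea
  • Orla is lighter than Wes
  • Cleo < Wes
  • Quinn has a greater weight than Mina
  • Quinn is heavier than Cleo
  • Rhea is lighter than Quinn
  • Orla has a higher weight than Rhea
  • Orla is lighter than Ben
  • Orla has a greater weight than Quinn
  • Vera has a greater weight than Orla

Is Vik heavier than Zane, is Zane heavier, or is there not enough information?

Zane < Cleo < Zara < Mina < Rhea < Quinn < Orla < Wes < Vera < Vik, by transitivity through Cleo, Zara, Mina, Rhea, Quinn, Orla, Wes, Vera.
So Vik is heavier.

Vik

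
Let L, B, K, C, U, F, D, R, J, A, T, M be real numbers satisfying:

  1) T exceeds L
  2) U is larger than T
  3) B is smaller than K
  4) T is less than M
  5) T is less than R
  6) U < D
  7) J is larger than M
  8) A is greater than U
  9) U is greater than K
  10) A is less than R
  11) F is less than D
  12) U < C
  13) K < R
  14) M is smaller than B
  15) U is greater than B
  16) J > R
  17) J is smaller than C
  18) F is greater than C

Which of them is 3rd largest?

C

Chaining the given pairs: L < T < M < B < K < U < A < R < J < C < F < D.
Counting 3 from the largest end gives C.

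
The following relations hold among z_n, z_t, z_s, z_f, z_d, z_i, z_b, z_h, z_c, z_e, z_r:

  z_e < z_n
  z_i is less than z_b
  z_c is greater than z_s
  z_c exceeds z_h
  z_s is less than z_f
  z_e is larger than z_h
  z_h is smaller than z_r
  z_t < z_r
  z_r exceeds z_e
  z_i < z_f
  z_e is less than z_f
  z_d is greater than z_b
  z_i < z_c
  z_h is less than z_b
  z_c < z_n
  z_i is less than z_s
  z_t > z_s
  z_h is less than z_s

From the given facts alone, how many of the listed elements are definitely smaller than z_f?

The elements the relations force below z_f are z_h, z_i, z_e, z_s — no chain reaches any other.
That is 4.

4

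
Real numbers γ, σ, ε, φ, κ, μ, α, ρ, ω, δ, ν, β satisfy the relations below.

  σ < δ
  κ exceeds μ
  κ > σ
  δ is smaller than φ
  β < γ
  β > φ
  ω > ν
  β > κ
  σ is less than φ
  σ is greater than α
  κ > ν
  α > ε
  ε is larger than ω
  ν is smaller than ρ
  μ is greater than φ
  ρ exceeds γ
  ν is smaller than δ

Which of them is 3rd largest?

The consecutive relations fix a unique order: ν < ω < ε < α < σ < δ < φ < μ < κ < β < γ < ρ.
Counting 3 from the largest end gives β.

β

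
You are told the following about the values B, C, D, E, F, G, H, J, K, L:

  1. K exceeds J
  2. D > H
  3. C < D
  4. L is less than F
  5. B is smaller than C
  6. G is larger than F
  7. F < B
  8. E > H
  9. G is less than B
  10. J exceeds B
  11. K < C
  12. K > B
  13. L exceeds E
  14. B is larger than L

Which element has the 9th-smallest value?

Chaining the given pairs: H < E < L < F < G < B < J < K < C < D.
The 9th smallest is C.

C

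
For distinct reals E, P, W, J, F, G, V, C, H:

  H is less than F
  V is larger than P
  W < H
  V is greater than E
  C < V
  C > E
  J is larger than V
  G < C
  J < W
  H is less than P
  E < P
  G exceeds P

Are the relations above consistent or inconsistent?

inconsistent

We have H < P stated directly, yet also P < G < C < V < J < W < H by chaining the others — so P < H. Contradiction.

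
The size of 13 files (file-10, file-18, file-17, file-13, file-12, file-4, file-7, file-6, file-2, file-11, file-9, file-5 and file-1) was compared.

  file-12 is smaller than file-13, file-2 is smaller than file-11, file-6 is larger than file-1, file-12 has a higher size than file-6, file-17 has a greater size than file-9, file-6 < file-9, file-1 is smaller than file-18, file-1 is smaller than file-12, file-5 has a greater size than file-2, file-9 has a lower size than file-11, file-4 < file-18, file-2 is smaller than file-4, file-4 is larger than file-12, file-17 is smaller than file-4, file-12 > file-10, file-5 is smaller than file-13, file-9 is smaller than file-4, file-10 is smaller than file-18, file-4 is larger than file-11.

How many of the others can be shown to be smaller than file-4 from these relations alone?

The elements the relations force below file-4 are file-10, file-1, file-2, file-6, file-9, file-17, file-12, file-11 — no chain reaches any other.
That is 8.

8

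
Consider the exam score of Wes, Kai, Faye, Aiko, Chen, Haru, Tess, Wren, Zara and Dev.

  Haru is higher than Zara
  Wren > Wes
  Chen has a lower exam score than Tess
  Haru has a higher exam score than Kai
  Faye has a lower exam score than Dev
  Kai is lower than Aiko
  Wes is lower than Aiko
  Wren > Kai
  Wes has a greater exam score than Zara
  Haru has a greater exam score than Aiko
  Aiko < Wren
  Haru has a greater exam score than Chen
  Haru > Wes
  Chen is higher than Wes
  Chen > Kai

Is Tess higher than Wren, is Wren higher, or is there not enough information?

Following every chain through Tess: below Tess we get Kai, Zara, Wes, Chen.
Wren is not reached, and no chain runs the other way from Wren to Tess.
So the given relations leave the order of Tess and Wren undetermined.

undetermined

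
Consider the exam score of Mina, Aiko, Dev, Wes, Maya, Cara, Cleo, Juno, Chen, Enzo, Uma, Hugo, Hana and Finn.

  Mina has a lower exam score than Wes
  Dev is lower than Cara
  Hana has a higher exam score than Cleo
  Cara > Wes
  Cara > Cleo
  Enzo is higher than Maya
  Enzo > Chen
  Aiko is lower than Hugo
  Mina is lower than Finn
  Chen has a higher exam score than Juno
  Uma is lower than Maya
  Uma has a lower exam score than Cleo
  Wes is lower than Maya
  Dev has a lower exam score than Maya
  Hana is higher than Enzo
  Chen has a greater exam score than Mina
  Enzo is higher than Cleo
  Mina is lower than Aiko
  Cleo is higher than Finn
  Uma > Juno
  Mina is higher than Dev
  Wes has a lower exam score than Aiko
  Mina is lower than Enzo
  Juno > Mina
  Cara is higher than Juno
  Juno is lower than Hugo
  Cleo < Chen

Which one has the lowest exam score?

Mina is not least since Dev < Mina; Finn is not least since Mina < Finn; Juno is not least since Mina < Juno; Wes is not least since Mina < Wes; Uma is not least since Juno < Uma; Cleo is not least since Uma < Cleo; Aiko is not least since Wes < Aiko; Maya is not least since Dev < Maya; Chen is not least since Mina < Chen; Hugo is not least since Juno < Hugo; Enzo is not least since Chen < Enzo; Hana is not least since Cleo < Hana; Cara is not least since Juno < Cara.
Only Dev has nothing below it, so Dev is the lowest exam score.

Dev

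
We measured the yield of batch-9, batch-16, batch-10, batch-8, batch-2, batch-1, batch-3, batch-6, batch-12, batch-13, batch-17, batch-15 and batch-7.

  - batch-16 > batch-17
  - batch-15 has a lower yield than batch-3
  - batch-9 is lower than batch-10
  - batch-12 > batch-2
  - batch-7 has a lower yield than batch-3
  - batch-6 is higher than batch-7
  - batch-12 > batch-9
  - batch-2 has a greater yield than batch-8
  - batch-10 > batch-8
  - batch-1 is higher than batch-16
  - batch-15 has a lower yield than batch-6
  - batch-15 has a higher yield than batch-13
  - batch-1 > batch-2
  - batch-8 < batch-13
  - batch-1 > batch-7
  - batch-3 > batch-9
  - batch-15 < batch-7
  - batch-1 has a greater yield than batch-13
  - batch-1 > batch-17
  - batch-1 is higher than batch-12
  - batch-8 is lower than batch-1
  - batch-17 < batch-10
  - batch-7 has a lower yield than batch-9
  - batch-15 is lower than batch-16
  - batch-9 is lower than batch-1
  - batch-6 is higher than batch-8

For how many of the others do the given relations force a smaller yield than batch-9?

From batch-9 the given relations immediately reach batch-7.
From those, batch-15 — 2 in total.
From those, batch-13 — 3 in total.
From those, batch-8 — 4 in total.
No other element is forced below batch-9 by the given relations, so the count is 4.

4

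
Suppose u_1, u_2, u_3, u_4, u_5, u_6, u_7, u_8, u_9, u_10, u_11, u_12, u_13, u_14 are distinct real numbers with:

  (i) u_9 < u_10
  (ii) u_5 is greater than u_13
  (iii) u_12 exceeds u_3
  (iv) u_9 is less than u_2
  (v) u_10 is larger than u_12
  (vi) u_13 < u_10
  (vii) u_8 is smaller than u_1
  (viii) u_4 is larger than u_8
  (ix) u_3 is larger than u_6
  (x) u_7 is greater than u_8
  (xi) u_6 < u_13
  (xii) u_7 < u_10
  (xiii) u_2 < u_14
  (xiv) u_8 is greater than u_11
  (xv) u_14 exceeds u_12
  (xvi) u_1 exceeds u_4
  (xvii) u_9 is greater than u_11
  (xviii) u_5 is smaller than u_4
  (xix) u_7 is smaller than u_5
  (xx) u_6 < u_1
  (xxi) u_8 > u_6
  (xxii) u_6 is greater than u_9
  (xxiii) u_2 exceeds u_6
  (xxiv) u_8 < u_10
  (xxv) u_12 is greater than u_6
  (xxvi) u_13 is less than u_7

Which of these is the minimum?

Chaining upward from u_11: directly above it, u_9, u_8; then u_6, u_2, u_7, u_4, u_1, u_10; then u_3, u_13, u_5, u_12, u_14.
That covers every other element, and nothing is given below u_11, so u_11 is the minimum.

u_11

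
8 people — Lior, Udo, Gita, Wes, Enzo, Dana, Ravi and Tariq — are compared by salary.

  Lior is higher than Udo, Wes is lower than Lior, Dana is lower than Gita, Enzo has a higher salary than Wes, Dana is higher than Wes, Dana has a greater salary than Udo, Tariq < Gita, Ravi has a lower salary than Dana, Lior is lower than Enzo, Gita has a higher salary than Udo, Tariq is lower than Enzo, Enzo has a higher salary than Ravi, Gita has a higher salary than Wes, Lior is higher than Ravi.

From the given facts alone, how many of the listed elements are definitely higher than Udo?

The elements the relations force above Udo are Lior, Dana, Gita, Enzo — no chain reaches any other.
That is 4.

4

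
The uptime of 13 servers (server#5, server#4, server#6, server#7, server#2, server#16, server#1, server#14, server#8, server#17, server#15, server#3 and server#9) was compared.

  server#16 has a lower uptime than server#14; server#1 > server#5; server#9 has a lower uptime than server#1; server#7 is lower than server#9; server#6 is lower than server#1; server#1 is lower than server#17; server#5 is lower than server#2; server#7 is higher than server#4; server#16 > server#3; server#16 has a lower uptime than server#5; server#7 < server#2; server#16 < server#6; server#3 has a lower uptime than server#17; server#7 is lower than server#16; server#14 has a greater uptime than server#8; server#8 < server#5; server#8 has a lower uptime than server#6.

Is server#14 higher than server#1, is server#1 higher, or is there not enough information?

undetermined

Following every chain through server#1: above server#1 we get server#17; below server#1 we get server#4, server#3, server#7, server#16, server#8, server#5, server#6, server#9.
server#14 is not reached, and no chain runs the other way from server#14 to server#1.
So the given relations leave the order of server#1 and server#14 undetermined.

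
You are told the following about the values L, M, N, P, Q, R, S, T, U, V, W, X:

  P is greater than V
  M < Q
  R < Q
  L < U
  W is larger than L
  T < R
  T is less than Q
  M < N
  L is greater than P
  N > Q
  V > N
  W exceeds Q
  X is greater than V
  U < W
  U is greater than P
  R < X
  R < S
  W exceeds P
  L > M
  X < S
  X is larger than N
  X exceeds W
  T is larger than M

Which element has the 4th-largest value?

U

The consecutive relations fix a unique order: M < T < R < Q < N < V < P < L < U < W < X < S.
The 4th largest is U.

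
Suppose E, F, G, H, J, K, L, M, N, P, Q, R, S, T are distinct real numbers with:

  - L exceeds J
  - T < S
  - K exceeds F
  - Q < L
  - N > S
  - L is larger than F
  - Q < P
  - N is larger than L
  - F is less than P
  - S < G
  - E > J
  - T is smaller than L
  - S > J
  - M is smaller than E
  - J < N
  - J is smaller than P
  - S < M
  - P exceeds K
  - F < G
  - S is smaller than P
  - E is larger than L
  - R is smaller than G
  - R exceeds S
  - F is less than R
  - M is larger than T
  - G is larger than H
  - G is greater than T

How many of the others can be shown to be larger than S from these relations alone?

Directly above S: R, M, P, G, N.
One step further: E (6 so far).
Nothing else is reachable above S; 6 in all.

6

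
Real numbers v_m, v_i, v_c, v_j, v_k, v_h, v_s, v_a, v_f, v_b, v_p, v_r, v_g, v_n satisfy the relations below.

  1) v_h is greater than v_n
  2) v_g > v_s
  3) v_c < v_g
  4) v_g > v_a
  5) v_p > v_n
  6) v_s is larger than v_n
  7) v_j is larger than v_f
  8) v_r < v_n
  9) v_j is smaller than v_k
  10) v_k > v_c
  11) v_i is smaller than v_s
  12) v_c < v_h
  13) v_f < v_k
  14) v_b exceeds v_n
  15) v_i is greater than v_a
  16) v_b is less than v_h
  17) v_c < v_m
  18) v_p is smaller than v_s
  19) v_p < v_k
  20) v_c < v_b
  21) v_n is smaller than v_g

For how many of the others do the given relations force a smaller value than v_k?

Directly below v_k: v_f, v_c, v_p, v_j.
One step further: v_n (5 so far).
One step further: v_r (6 so far).
Nothing else is reachable below v_k; 6 in all.

6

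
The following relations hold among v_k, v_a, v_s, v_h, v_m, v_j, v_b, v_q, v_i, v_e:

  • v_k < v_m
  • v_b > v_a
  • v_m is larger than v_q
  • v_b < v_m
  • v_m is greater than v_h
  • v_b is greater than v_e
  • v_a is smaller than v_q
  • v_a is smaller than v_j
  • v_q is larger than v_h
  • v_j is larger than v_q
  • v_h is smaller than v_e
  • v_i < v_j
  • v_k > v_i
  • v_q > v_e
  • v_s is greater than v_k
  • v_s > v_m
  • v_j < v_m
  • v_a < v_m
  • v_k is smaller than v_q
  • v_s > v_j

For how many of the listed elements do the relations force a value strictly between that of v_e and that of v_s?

Chaining upward from v_e reaches: v_q, v_b, v_j, v_m.
Chaining downward from v_s reaches: v_i, v_h, v_a, v_k, v_q, v_b, v_j, v_m.
Strictly between v_e and v_s are those in both lists: v_q, v_b, v_j, v_m — 4 elements.

4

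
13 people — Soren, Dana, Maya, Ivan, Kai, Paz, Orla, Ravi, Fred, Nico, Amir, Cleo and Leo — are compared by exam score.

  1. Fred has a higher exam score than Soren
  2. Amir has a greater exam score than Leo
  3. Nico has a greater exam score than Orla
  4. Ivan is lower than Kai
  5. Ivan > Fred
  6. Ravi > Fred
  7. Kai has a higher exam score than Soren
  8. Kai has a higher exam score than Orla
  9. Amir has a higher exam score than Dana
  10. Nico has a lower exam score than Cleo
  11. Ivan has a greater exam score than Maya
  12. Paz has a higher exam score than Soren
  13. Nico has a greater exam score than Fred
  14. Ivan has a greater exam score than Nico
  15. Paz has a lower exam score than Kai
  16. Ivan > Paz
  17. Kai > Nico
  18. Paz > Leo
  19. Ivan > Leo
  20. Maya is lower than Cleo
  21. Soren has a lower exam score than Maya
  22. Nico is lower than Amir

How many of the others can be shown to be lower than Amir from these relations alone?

6

The elements the relations force below Amir are Soren, Orla, Dana, Fred, Leo, Nico — no chain reaches any other.
That is 6.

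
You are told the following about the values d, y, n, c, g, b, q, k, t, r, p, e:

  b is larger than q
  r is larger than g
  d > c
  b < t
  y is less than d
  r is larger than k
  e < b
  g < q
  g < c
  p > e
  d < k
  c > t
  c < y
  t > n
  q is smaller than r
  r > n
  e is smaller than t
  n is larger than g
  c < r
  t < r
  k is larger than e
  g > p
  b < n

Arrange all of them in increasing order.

Nothing is placed below e, so it is least; from there e < p; p < g; g < q; q < b; b < n; n < t; t < c; c < y; y < d; d < k; k < r, each given directly.

e < p < g < q < b < n < t < c < y < d < k < r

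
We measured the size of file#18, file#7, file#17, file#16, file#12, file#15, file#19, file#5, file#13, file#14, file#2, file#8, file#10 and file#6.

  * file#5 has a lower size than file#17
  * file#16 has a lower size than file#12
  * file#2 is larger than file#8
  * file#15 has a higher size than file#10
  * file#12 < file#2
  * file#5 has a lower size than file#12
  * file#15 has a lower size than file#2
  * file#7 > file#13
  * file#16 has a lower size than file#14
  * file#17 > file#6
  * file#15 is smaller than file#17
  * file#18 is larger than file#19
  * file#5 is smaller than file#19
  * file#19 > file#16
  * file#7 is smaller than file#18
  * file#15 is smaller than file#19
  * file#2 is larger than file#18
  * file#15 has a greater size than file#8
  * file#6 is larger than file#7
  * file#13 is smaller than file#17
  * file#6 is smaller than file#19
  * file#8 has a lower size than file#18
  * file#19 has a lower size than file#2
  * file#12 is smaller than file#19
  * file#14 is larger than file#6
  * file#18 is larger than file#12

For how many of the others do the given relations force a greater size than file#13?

7

Directly above file#13: file#7, file#17.
One step further: file#6, file#18 (4 so far).
One step further: file#19, file#14, file#2 (7 so far).
No other element is forced above file#13 by the given relations, so the count is 7.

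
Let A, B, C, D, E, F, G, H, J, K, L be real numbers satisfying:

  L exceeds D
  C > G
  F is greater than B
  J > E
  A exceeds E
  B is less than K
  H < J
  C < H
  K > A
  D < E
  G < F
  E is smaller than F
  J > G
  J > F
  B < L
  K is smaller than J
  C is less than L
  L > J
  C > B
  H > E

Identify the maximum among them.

L

B is not greatest since B < K; D is not greatest since D < E; G is not greatest since G < C; E is not greatest since E < F; C is not greatest since C < H; H is not greatest since H < J; A is not greatest since A < K; F is not greatest since F < J; K is not greatest since K < J; J is not greatest since J < L.
Only L has nothing above it, so L is the maximum.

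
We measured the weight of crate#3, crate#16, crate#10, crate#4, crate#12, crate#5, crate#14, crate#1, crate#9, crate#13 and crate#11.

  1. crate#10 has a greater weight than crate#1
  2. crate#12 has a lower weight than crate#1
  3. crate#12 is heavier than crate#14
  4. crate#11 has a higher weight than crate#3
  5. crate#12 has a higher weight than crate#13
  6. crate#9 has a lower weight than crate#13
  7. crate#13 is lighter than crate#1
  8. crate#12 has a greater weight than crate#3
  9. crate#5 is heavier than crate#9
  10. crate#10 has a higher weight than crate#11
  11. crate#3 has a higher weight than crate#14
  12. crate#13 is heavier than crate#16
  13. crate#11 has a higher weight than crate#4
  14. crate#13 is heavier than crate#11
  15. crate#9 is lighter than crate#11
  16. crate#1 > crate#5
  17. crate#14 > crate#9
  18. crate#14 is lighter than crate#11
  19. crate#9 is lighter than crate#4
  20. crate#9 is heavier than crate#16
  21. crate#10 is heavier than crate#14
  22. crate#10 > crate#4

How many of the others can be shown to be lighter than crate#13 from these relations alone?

From crate#13 the given relations immediately reach crate#16, crate#9, crate#11.
From those, crate#14, crate#3, crate#4 — 6 in total.
No other element is forced below crate#13 by the given relations, so the count is 6.

6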